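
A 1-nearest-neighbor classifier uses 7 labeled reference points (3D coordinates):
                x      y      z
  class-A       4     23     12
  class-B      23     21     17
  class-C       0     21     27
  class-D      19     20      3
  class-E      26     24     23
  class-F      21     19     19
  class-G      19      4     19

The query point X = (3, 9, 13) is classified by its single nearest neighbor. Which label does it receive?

class-A

Since √ is increasing, it suffices to compare squared distances:
d²(X, class-A) = (3−4)² + (9−23)² + (13−12)² = 1 + 196 + 1 = 198
d²(X, class-B) = (3−23)² + (9−21)² + (13−17)² = 400 + 144 + 16 = 560
d²(X, class-C) = (3−0)² + (9−21)² + (13−27)² = 9 + 144 + 196 = 349
d²(X, class-D) = (3−19)² + (9−20)² + (13−3)² = 256 + 121 + 100 = 477
d²(X, class-E) = (3−26)² + (9−24)² + (13−23)² = 529 + 225 + 100 = 854
d²(X, class-F) = (3−21)² + (9−19)² + (13−19)² = 324 + 100 + 36 = 460
d²(X, class-G) = (3−19)² + (9−4)² + (13−19)² = 256 + 25 + 36 = 317
Minimum is at class-A.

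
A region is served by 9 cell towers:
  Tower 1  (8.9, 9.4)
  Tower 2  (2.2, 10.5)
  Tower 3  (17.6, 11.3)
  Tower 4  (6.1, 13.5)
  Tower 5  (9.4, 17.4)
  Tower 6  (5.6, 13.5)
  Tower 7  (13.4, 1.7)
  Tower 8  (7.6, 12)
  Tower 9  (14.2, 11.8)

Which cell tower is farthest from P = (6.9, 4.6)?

Since √ is increasing, it suffices to compare squared distances:
d²(P, Tower 1) = (6.9−8.9)² + (4.6−9.4)² = 4 + 23.04 = 27.04
d²(P, Tower 2) = (6.9−2.2)² + (4.6−10.5)² = 22.09 + 34.81 = 56.9
d²(P, Tower 3) = (6.9−17.6)² + (4.6−11.3)² = 114.49 + 44.89 = 159.38
d²(P, Tower 4) = (6.9−6.1)² + (4.6−13.5)² = 0.64 + 79.21 = 79.85
d²(P, Tower 5) = (6.9−9.4)² + (4.6−17.4)² = 6.25 + 163.84 = 170.09
d²(P, Tower 6) = (6.9−5.6)² + (4.6−13.5)² = 1.69 + 79.21 = 80.9
d²(P, Tower 7) = (6.9−13.4)² + (4.6−1.7)² = 42.25 + 8.41 = 50.66
d²(P, Tower 8) = (6.9−7.6)² + (4.6−12)² = 0.49 + 54.76 = 55.25
d²(P, Tower 9) = (6.9−14.2)² + (4.6−11.8)² = 53.29 + 51.84 = 105.13
The largest is to Tower 5.

Tower 5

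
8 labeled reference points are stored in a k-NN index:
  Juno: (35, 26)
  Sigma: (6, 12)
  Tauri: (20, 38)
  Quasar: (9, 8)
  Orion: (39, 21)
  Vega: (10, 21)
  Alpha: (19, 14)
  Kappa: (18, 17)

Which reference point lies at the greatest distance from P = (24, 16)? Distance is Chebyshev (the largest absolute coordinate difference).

Tauri

d(P, Juno) = max(11, 10) = 11
d(P, Sigma) = max(18, 4) = 18
d(P, Tauri) = max(4, 22) = 22
d(P, Quasar) = max(15, 8) = 15
d(P, Orion) = max(15, 5) = 15
d(P, Vega) = max(14, 5) = 14
d(P, Alpha) = max(5, 2) = 5
d(P, Kappa) = max(6, 1) = 6
The largest is to Tauri.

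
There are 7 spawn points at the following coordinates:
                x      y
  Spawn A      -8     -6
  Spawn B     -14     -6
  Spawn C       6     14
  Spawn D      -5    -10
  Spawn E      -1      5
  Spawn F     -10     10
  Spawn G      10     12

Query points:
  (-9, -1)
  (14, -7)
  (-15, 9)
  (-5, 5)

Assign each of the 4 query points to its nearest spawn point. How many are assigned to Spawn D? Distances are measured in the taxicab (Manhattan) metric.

(-9, -1) — d to each: Spawn A:6, Spawn B:10, Spawn C:30, Spawn D:13, Spawn E:14, Spawn F:12, Spawn G:32 → nearest is Spawn A
(14, -7) — d to each: Spawn A:23, Spawn B:29, Spawn C:29, Spawn D:22, Spawn E:27, Spawn F:41, Spawn G:23 → nearest is Spawn D
(-15, 9) — d to each: Spawn A:22, Spawn B:16, Spawn C:26, Spawn D:29, Spawn E:18, Spawn F:6, Spawn G:28 → nearest is Spawn F
(-5, 5) — d to each: Spawn A:14, Spawn B:20, Spawn C:20, Spawn D:15, Spawn E:4, Spawn F:10, Spawn G:22 → nearest is Spawn E
1 of the 4 points has Spawn D as nearest.

1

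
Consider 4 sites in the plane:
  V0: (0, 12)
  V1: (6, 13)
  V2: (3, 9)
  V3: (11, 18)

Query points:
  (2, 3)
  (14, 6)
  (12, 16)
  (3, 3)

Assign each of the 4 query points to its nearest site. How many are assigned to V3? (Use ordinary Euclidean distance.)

(2, 3) — d² to each: V0:85, V1:116, V2:37, V3:306 → nearest is V2
(14, 6) — d² to each: V0:232, V1:113, V2:130, V3:153 → nearest is V1
(12, 16) — d² to each: V0:160, V1:45, V2:130, V3:5 → nearest is V3
(3, 3) — d² to each: V0:90, V1:109, V2:36, V3:289 → nearest is V2
1 of the 4 points has V3 as nearest.

1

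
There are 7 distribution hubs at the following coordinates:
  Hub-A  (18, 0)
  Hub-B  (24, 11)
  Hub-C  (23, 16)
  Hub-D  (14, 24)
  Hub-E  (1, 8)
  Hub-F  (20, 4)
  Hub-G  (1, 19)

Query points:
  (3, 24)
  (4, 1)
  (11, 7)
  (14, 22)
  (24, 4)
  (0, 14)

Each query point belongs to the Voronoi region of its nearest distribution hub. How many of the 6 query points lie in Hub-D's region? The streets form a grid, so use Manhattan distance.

(3, 24) — d to each: Hub-A:39, Hub-B:34, Hub-C:28, Hub-D:11, Hub-E:18, Hub-F:37, Hub-G:7 → nearest is Hub-G
(4, 1) — d to each: Hub-A:15, Hub-B:30, Hub-C:34, Hub-D:33, Hub-E:10, Hub-F:19, Hub-G:21 → nearest is Hub-E
(11, 7) — d to each: Hub-A:14, Hub-B:17, Hub-C:21, Hub-D:20, Hub-E:11, Hub-F:12, Hub-G:22 → nearest is Hub-E
(14, 22) — d to each: Hub-A:26, Hub-B:21, Hub-C:15, Hub-D:2, Hub-E:27, Hub-F:24, Hub-G:16 → nearest is Hub-D
(24, 4) — d to each: Hub-A:10, Hub-B:7, Hub-C:13, Hub-D:30, Hub-E:27, Hub-F:4, Hub-G:38 → nearest is Hub-F
(0, 14) — d to each: Hub-A:32, Hub-B:27, Hub-C:25, Hub-D:24, Hub-E:7, Hub-F:30, Hub-G:6 → nearest is Hub-G
1 of the 6 points has Hub-D as nearest.

1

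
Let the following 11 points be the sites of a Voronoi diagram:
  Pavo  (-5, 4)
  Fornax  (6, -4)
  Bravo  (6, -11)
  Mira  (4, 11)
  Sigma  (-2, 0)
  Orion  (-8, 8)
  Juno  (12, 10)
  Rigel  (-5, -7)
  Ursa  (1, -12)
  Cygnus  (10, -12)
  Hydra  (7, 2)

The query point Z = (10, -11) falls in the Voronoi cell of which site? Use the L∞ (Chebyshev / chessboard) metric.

d(Z, Pavo) = max(15, 15) = 15
d(Z, Fornax) = max(4, 7) = 7
d(Z, Bravo) = max(4, 0) = 4
d(Z, Mira) = max(6, 22) = 22
d(Z, Sigma) = max(12, 11) = 12
d(Z, Orion) = max(18, 19) = 19
d(Z, Juno) = max(2, 21) = 21
d(Z, Rigel) = max(15, 4) = 15
d(Z, Ursa) = max(9, 1) = 9
d(Z, Cygnus) = max(0, 1) = 1
d(Z, Hydra) = max(3, 13) = 13
The smallest is to Cygnus, so Z lies in the Voronoi region of Cygnus.

Cygnus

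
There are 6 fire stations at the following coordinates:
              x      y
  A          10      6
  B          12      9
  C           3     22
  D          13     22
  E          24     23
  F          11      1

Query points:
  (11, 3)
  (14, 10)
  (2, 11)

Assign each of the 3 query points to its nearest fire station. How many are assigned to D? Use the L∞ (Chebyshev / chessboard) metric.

0

(11, 3) — d to each: A:3, B:6, C:19, D:19, E:20, F:2 → nearest is F
(14, 10) — d to each: A:4, B:2, C:12, D:12, E:13, F:9 → nearest is B
(2, 11) — d to each: A:8, B:10, C:11, D:11, E:22, F:10 → nearest is A
0 of the 3 points have D as nearest.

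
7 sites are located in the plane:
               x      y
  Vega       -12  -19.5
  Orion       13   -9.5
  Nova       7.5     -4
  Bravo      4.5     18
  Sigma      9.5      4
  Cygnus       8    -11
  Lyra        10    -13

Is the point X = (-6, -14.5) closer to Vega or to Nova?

Compare squared distances:
d²(X, Vega) = (-6−(-12))² + (-14.5−(-19.5))² = 36 + 25 = 61
d²(X, Nova) = (-6−7.5)² + (-14.5−(-4))² = 182.25 + 110.25 = 292.5
61 < 292.5, so Vega is closer.

Vega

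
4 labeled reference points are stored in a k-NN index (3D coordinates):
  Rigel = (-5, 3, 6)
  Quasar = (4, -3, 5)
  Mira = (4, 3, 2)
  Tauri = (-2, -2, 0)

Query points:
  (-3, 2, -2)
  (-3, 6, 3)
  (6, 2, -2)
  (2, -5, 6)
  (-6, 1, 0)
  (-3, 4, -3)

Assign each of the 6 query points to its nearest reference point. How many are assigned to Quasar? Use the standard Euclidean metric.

1

(-3, 2, -2) — d² to each: Rigel:69, Quasar:123, Mira:66, Tauri:21 → nearest is Tauri
(-3, 6, 3) — d² to each: Rigel:22, Quasar:134, Mira:59, Tauri:74 → nearest is Rigel
(6, 2, -2) — d² to each: Rigel:186, Quasar:78, Mira:21, Tauri:84 → nearest is Mira
(2, -5, 6) — d² to each: Rigel:113, Quasar:9, Mira:84, Tauri:61 → nearest is Quasar
(-6, 1, 0) — d² to each: Rigel:41, Quasar:141, Mira:108, Tauri:25 → nearest is Tauri
(-3, 4, -3) — d² to each: Rigel:86, Quasar:162, Mira:75, Tauri:46 → nearest is Tauri
1 of the 6 points has Quasar as nearest.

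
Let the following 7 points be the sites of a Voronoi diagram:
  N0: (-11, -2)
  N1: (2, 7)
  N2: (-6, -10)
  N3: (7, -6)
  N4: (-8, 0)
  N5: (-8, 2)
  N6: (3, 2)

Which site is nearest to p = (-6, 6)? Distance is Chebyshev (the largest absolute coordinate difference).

N5

d(p,N0) = max(5, 8) = 8
d(p,N1) = max(8, 1) = 8
d(p,N2) = max(0, 16) = 16
d(p,N3) = max(13, 12) = 13
d(p,N4) = max(2, 6) = 6
d(p,N5) = max(2, 4) = 4
d(p,N6) = max(9, 4) = 9
Minimum is at N5.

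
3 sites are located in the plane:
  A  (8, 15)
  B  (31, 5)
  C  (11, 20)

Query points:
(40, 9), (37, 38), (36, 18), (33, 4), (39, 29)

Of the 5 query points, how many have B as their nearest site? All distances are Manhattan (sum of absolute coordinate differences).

(40, 9) — d to each: A:38, B:13, C:40 → nearest is B
(37, 38) — d to each: A:52, B:39, C:44 → nearest is B
(36, 18) — d to each: A:31, B:18, C:27 → nearest is B
(33, 4) — d to each: A:36, B:3, C:38 → nearest is B
(39, 29) — d to each: A:45, B:32, C:37 → nearest is B
5 of the 5 points have B as nearest.

5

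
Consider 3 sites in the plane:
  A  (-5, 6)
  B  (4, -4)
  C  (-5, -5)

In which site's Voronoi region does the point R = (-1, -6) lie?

C

Squared Euclidean distances:
|RA|² = (-1−(-5))² + (-6−6)² = 16 + 144 = 160
|RB|² = (-1−4)² + (-6−(-4))² = 25 + 4 = 29
|RC|² = (-1−(-5))² + (-6−(-5))² = 16 + 1 = 17
C is nearest.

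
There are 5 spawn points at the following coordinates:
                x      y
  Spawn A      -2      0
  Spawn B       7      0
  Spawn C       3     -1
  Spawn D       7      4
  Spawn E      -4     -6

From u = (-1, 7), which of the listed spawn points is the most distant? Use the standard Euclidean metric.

Spawn E

Squared Euclidean distances:
d²(u, Spawn A) = 1 + 49 = 50
d²(u, Spawn B) = 64 + 49 = 113
d²(u, Spawn C) = 16 + 64 = 80
d²(u, Spawn D) = 64 + 9 = 73
d²(u, Spawn E) = 9 + 169 = 178
The largest is to Spawn E.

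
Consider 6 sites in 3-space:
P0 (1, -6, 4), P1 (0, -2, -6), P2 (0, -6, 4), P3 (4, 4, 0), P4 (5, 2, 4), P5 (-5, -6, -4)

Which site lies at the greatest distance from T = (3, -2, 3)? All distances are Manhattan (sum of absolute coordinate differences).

d(T,P0) = |3−1| + |-2−(-6)| + |3−4| = 2 + 4 + 1 = 7
d(T,P1) = |3−0| + |-2−(-2)| + |3−(-6)| = 3 + 0 + 9 = 12
d(T,P2) = |3−0| + |-2−(-6)| + |3−4| = 3 + 4 + 1 = 8
d(T,P3) = |3−4| + |-2−4| + |3−0| = 1 + 6 + 3 = 10
d(T,P4) = |3−5| + |-2−2| + |3−4| = 2 + 4 + 1 = 7
d(T,P5) = |3−(-5)| + |-2−(-6)| + |3−(-4)| = 8 + 4 + 7 = 19
The largest is to P5.

P5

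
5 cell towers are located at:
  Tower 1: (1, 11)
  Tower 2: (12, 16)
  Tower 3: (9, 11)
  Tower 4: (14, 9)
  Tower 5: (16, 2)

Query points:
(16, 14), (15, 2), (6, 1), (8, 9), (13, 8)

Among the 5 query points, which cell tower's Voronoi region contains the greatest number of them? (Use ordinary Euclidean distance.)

(16, 14) — d² to each: Tower 1:234, Tower 2:20, Tower 3:58, Tower 4:29, Tower 5:144 → nearest is Tower 2
(15, 2) — d² to each: Tower 1:277, Tower 2:205, Tower 3:117, Tower 4:50, Tower 5:1 → nearest is Tower 5
(6, 1) — d² to each: Tower 1:125, Tower 2:261, Tower 3:109, Tower 4:128, Tower 5:101 → nearest is Tower 5
(8, 9) — d² to each: Tower 1:53, Tower 2:65, Tower 3:5, Tower 4:36, Tower 5:113 → nearest is Tower 3
(13, 8) — d² to each: Tower 1:153, Tower 2:65, Tower 3:25, Tower 4:2, Tower 5:45 → nearest is Tower 4
Tally — Tower 2:1, Tower 3:1, Tower 4:1, Tower 5:2. Tower 5 captures the most (2).

Tower 5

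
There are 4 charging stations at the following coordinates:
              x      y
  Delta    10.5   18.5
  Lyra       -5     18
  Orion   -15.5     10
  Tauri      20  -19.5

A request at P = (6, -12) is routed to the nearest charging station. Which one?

Tauri

Squared Euclidean distances:
d²(P, Delta) = 20.25 + 930.25 = 950.5
d²(P, Lyra) = 121 + 900 = 1021
d²(P, Orion) = 462.25 + 484 = 946.25
d²(P, Tauri) = 196 + 56.25 = 252.25
The smallest is to Tauri, so P lies in the Voronoi region of Tauri.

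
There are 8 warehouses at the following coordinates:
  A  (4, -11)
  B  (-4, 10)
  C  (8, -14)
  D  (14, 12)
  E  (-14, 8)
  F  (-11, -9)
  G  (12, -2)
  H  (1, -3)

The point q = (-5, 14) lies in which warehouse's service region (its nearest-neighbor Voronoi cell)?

B

Compare squared distances (the ordering matches that of the actual distances):
|qA|² = (-5−4)² + (14−(-11))² = 81 + 625 = 706
|qB|² = (-5−(-4))² + (14−10)² = 1 + 16 = 17
|qC|² = (-5−8)² + (14−(-14))² = 169 + 784 = 953
|qD|² = (-5−14)² + (14−12)² = 361 + 4 = 365
|qE|² = (-5−(-14))² + (14−8)² = 81 + 36 = 117
|qF|² = (-5−(-11))² + (14−(-9))² = 36 + 529 = 565
|qG|² = (-5−12)² + (14−(-2))² = 289 + 256 = 545
|qH|² = (-5−1)² + (14−(-3))² = 36 + 289 = 325
Minimum is at B.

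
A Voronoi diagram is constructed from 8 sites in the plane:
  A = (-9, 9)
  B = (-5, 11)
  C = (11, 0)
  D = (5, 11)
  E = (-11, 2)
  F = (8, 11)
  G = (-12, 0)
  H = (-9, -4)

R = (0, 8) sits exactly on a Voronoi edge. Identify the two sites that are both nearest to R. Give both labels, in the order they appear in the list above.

B and D

Squared distances from R to each site:
|RA|² = (0−(-9))² + (8−9)² = 81 + 1 = 82
|RB|² = (0−(-5))² + (8−11)² = 25 + 9 = 34
|RC|² = (0−11)² + (8−0)² = 121 + 64 = 185
|RD|² = (0−5)² + (8−11)² = 25 + 9 = 34
|RE|² = (0−(-11))² + (8−2)² = 121 + 36 = 157
|RF|² = (0−8)² + (8−11)² = 64 + 9 = 73
|RG|² = (0−(-12))² + (8−0)² = 144 + 64 = 208
|RH|² = (0−(-9))² + (8−(-4))² = 81 + 144 = 225
R is equidistant from B and D (both at squared distance 34), and every other site is strictly farther — so R lies on the B–D Voronoi edge.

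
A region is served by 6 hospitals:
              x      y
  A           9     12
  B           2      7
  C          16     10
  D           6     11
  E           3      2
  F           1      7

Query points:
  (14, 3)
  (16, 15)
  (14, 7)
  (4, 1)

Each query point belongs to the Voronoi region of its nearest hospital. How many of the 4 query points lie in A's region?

0

(14, 3) — d² to each: A:106, B:160, C:53, D:128, E:122, F:185 → nearest is C
(16, 15) — d² to each: A:58, B:260, C:25, D:116, E:338, F:289 → nearest is C
(14, 7) — d² to each: A:50, B:144, C:13, D:80, E:146, F:169 → nearest is C
(4, 1) — d² to each: A:146, B:40, C:225, D:104, E:2, F:45 → nearest is E
0 of the 4 points have A as nearest.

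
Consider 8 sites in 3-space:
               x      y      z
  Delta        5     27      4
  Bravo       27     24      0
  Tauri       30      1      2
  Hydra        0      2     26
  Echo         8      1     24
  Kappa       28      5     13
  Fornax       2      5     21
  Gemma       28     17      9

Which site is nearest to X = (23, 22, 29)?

Since √ is increasing, it suffices to compare squared distances:
d²(X, Delta) = (23−5)² + (22−27)² + (29−4)² = 324 + 25 + 625 = 974
d²(X, Bravo) = (23−27)² + (22−24)² + (29−0)² = 16 + 4 + 841 = 861
d²(X, Tauri) = (23−30)² + (22−1)² + (29−2)² = 49 + 441 + 729 = 1219
d²(X, Hydra) = (23−0)² + (22−2)² + (29−26)² = 529 + 400 + 9 = 938
d²(X, Echo) = (23−8)² + (22−1)² + (29−24)² = 225 + 441 + 25 = 691
d²(X, Kappa) = (23−28)² + (22−5)² + (29−13)² = 25 + 289 + 256 = 570
d²(X, Fornax) = (23−2)² + (22−5)² + (29−21)² = 441 + 289 + 64 = 794
d²(X, Gemma) = (23−28)² + (22−17)² + (29−9)² = 25 + 25 + 400 = 450
Minimum is at Gemma.

Gemma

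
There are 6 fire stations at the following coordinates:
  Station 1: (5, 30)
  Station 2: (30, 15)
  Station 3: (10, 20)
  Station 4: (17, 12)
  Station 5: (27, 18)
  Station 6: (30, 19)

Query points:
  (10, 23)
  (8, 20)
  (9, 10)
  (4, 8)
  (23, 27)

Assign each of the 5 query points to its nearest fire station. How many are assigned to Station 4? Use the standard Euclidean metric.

1

(10, 23) — d² to each: Station 1:74, Station 2:464, Station 3:9, Station 4:170, Station 5:314, Station 6:416 → nearest is Station 3
(8, 20) — d² to each: Station 1:109, Station 2:509, Station 3:4, Station 4:145, Station 5:365, Station 6:485 → nearest is Station 3
(9, 10) — d² to each: Station 1:416, Station 2:466, Station 3:101, Station 4:68, Station 5:388, Station 6:522 → nearest is Station 4
(4, 8) — d² to each: Station 1:485, Station 2:725, Station 3:180, Station 4:185, Station 5:629, Station 6:797 → nearest is Station 3
(23, 27) — d² to each: Station 1:333, Station 2:193, Station 3:218, Station 4:261, Station 5:97, Station 6:113 → nearest is Station 5
1 of the 5 points has Station 4 as nearest.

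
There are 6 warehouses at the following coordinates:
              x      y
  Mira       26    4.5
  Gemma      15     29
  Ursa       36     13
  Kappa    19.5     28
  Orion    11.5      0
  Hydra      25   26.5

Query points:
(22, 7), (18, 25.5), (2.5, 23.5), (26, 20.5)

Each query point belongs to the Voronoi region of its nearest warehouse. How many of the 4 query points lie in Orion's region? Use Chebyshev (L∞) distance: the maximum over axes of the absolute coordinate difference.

0

(22, 7) — d to each: Mira:4, Gemma:22, Ursa:14, Kappa:21, Orion:10.5, Hydra:19.5 → nearest is Mira
(18, 25.5) — d to each: Mira:21, Gemma:3.5, Ursa:18, Kappa:2.5, Orion:25.5, Hydra:7 → nearest is Kappa
(2.5, 23.5) — d to each: Mira:23.5, Gemma:12.5, Ursa:33.5, Kappa:17, Orion:23.5, Hydra:22.5 → nearest is Gemma
(26, 20.5) — d to each: Mira:16, Gemma:11, Ursa:10, Kappa:7.5, Orion:20.5, Hydra:6 → nearest is Hydra
0 of the 4 points have Orion as nearest.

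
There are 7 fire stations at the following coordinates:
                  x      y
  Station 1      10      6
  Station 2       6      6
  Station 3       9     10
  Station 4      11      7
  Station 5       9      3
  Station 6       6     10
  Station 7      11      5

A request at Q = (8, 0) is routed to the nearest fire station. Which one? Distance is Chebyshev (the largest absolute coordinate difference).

Station 5

d(Q, Station 1) = max(2, 6) = 6
d(Q, Station 2) = max(2, 6) = 6
d(Q, Station 3) = max(1, 10) = 10
d(Q, Station 4) = max(3, 7) = 7
d(Q, Station 5) = max(1, 3) = 3
d(Q, Station 6) = max(2, 10) = 10
d(Q, Station 7) = max(3, 5) = 5
The smallest is to Station 5, so Q lies in the Voronoi region of Station 5.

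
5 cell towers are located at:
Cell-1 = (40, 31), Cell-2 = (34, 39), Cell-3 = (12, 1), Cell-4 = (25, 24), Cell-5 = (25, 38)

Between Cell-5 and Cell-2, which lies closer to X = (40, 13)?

Cell-2

Compare squared distances:
d²(X, Cell-5) = (40−25)² + (13−38)² = 225 + 625 = 850
d²(X, Cell-2) = (40−34)² + (13−39)² = 36 + 676 = 712
850 > 712, so Cell-2 is closer.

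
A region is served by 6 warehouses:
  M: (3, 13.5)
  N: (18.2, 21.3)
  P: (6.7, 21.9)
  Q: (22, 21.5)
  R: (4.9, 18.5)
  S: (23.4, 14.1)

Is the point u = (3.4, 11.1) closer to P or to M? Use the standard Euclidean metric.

M

Compare squared distances:
|uP|² = (3.4−6.7)² + (11.1−21.9)² = 10.89 + 116.64 = 127.53
|uM|² = (3.4−3)² + (11.1−13.5)² = 0.16 + 5.76 = 5.92
127.53 > 5.92, so M is closer.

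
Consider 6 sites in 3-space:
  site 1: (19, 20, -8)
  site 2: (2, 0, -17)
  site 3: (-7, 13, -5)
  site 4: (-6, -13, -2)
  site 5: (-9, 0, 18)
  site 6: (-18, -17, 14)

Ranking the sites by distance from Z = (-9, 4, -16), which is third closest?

Squared Euclidean distances:
d²(Z, site 1) = (-9−19)² + (4−20)² + (-16−(-8))² = 784 + 256 + 64 = 1104
d²(Z, site 2) = (-9−2)² + (4−0)² + (-16−(-17))² = 121 + 16 + 1 = 138
d²(Z, site 3) = (-9−(-7))² + (4−13)² + (-16−(-5))² = 4 + 81 + 121 = 206
d²(Z, site 4) = (-9−(-6))² + (4−(-13))² + (-16−(-2))² = 9 + 289 + 196 = 494
d²(Z, site 5) = (-9−(-9))² + (4−0)² + (-16−18)² = 0 + 16 + 1156 = 1172
d²(Z, site 6) = (-9−(-18))² + (4−(-17))² + (-16−14)² = 81 + 441 + 900 = 1422
Sorted ascending: site 2, site 3, site 4, site 1, … — the third-nearest is site 4.

site 4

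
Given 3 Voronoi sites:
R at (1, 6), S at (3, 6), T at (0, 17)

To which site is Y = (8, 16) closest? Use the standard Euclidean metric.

T

Squared Euclidean distances:
|YR|² = (8−1)² + (16−6)² = 49 + 100 = 149
|YS|² = (8−3)² + (16−6)² = 25 + 100 = 125
|YT|² = (8−0)² + (16−17)² = 64 + 1 = 65
Minimum is at T.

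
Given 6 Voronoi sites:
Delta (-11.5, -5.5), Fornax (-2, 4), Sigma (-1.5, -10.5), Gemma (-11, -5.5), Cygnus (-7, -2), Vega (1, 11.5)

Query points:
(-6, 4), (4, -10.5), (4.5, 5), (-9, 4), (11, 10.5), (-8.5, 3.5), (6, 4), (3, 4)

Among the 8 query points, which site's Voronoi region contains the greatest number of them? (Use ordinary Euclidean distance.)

Fornax

(-6, 4) — d² to each: Delta:120.5, Fornax:16, Sigma:230.5, Gemma:115.25, Cygnus:37, Vega:105.25 → nearest is Fornax
(4, -10.5) — d² to each: Delta:265.25, Fornax:246.25, Sigma:30.25, Gemma:250, Cygnus:193.25, Vega:493 → nearest is Sigma
(4.5, 5) — d² to each: Delta:366.25, Fornax:43.25, Sigma:276.25, Gemma:350.5, Cygnus:181.25, Vega:54.5 → nearest is Fornax
(-9, 4) — d² to each: Delta:96.5, Fornax:49, Sigma:266.5, Gemma:94.25, Cygnus:40, Vega:156.25 → nearest is Cygnus
(11, 10.5) — d² to each: Delta:762.25, Fornax:211.25, Sigma:597.25, Gemma:740, Cygnus:480.25, Vega:101 → nearest is Vega
(-8.5, 3.5) — d² to each: Delta:90, Fornax:42.5, Sigma:245, Gemma:87.25, Cygnus:32.5, Vega:154.25 → nearest is Cygnus
(6, 4) — d² to each: Delta:396.5, Fornax:64, Sigma:266.5, Gemma:379.25, Cygnus:205, Vega:81.25 → nearest is Fornax
(3, 4) — d² to each: Delta:300.5, Fornax:25, Sigma:230.5, Gemma:286.25, Cygnus:136, Vega:60.25 → nearest is Fornax
Tally — Fornax:4, Sigma:1, Cygnus:2, Vega:1. Fornax captures the most (4).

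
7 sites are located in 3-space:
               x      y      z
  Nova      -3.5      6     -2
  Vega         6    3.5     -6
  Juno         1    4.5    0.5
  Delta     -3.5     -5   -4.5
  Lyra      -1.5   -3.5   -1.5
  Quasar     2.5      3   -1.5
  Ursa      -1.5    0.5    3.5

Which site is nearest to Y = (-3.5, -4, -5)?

Delta

Since √ is increasing, it suffices to compare squared distances:
d²(Y, Nova) = (-3.5−(-3.5))² + (-4−6)² + (-5−(-2))² = 0 + 100 + 9 = 109
d²(Y, Vega) = (-3.5−6)² + (-4−3.5)² + (-5−(-6))² = 90.25 + 56.25 + 1 = 147.5
d²(Y, Juno) = (-3.5−1)² + (-4−4.5)² + (-5−0.5)² = 20.25 + 72.25 + 30.25 = 122.75
d²(Y, Delta) = (-3.5−(-3.5))² + (-4−(-5))² + (-5−(-4.5))² = 0 + 1 + 0.25 = 1.25
d²(Y, Lyra) = (-3.5−(-1.5))² + (-4−(-3.5))² + (-5−(-1.5))² = 4 + 0.25 + 12.25 = 16.5
d²(Y, Quasar) = (-3.5−2.5)² + (-4−3)² + (-5−(-1.5))² = 36 + 49 + 12.25 = 97.25
d²(Y, Ursa) = (-3.5−(-1.5))² + (-4−0.5)² + (-5−3.5)² = 4 + 20.25 + 72.25 = 96.5
The smallest is to Delta, so Y lies in the Voronoi region of Delta.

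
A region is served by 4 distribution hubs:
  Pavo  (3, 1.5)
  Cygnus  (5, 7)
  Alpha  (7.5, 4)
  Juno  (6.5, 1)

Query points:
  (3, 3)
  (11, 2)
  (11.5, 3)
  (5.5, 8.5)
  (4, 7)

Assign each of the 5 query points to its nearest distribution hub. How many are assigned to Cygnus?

2

(3, 3) — d² to each: Pavo:2.25, Cygnus:20, Alpha:21.25, Juno:16.25 → nearest is Pavo
(11, 2) — d² to each: Pavo:64.25, Cygnus:61, Alpha:16.25, Juno:21.25 → nearest is Alpha
(11.5, 3) — d² to each: Pavo:74.5, Cygnus:58.25, Alpha:17, Juno:29 → nearest is Alpha
(5.5, 8.5) — d² to each: Pavo:55.25, Cygnus:2.5, Alpha:24.25, Juno:57.25 → nearest is Cygnus
(4, 7) — d² to each: Pavo:31.25, Cygnus:1, Alpha:21.25, Juno:42.25 → nearest is Cygnus
2 of the 5 points have Cygnus as nearest.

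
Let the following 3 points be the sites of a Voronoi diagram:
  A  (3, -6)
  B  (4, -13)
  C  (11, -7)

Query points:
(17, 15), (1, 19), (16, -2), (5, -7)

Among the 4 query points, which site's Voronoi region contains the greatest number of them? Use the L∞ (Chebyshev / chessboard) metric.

(17, 15) — d to each: A:21, B:28, C:22 → nearest is A
(1, 19) — d to each: A:25, B:32, C:26 → nearest is A
(16, -2) — d to each: A:13, B:12, C:5 → nearest is C
(5, -7) — d to each: A:2, B:6, C:6 → nearest is A
Tally — A:3, C:1. A captures the most (3).

A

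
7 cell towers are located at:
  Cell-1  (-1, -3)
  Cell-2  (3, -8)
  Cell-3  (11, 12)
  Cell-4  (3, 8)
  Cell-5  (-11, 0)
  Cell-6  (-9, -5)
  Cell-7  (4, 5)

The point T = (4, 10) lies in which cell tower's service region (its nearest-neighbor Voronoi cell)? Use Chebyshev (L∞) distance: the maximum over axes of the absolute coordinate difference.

d(T, Cell-1) = max(5, 13) = 13
d(T, Cell-2) = max(1, 18) = 18
d(T, Cell-3) = max(7, 2) = 7
d(T, Cell-4) = max(1, 2) = 2
d(T, Cell-5) = max(15, 10) = 15
d(T, Cell-6) = max(13, 15) = 15
d(T, Cell-7) = max(0, 5) = 5
The smallest is to Cell-4, so T lies in the Voronoi region of Cell-4.

Cell-4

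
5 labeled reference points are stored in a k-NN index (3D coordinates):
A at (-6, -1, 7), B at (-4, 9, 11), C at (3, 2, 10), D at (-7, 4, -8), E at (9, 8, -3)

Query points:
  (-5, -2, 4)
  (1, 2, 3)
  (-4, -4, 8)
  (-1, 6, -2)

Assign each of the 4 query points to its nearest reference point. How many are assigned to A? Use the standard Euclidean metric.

(-5, -2, 4) — d² to each: A:11, B:171, C:116, D:184, E:345 → nearest is A
(1, 2, 3) — d² to each: A:74, B:138, C:53, D:189, E:136 → nearest is C
(-4, -4, 8) — d² to each: A:14, B:178, C:89, D:329, E:434 → nearest is A
(-1, 6, -2) — d² to each: A:155, B:187, C:176, D:76, E:105 → nearest is D
2 of the 4 points have A as nearest.

2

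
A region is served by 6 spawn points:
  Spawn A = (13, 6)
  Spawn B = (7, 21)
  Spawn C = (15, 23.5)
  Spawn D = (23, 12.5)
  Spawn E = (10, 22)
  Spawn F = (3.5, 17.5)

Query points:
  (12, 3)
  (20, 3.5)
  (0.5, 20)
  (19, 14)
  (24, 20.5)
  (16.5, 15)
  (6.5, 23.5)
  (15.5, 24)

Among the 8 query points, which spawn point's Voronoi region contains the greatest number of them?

Spawn D

(12, 3) — d² to each: Spawn A:10, Spawn B:349, Spawn C:429.25, Spawn D:211.25, Spawn E:365, Spawn F:282.5 → nearest is Spawn A
(20, 3.5) — d² to each: Spawn A:55.25, Spawn B:475.25, Spawn C:425, Spawn D:90, Spawn E:442.25, Spawn F:468.25 → nearest is Spawn A
(0.5, 20) — d² to each: Spawn A:352.25, Spawn B:43.25, Spawn C:222.5, Spawn D:562.5, Spawn E:94.25, Spawn F:15.25 → nearest is Spawn F
(19, 14) — d² to each: Spawn A:100, Spawn B:193, Spawn C:106.25, Spawn D:18.25, Spawn E:145, Spawn F:252.5 → nearest is Spawn D
(24, 20.5) — d² to each: Spawn A:331.25, Spawn B:289.25, Spawn C:90, Spawn D:65, Spawn E:198.25, Spawn F:429.25 → nearest is Spawn D
(16.5, 15) — d² to each: Spawn A:93.25, Spawn B:126.25, Spawn C:74.5, Spawn D:48.5, Spawn E:91.25, Spawn F:175.25 → nearest is Spawn D
(6.5, 23.5) — d² to each: Spawn A:348.5, Spawn B:6.5, Spawn C:72.25, Spawn D:393.25, Spawn E:14.5, Spawn F:45 → nearest is Spawn B
(15.5, 24) — d² to each: Spawn A:330.25, Spawn B:81.25, Spawn C:0.5, Spawn D:188.5, Spawn E:34.25, Spawn F:186.25 → nearest is Spawn C
Tally — Spawn A:2, Spawn B:1, Spawn C:1, Spawn D:3, Spawn F:1. Spawn D captures the most (3).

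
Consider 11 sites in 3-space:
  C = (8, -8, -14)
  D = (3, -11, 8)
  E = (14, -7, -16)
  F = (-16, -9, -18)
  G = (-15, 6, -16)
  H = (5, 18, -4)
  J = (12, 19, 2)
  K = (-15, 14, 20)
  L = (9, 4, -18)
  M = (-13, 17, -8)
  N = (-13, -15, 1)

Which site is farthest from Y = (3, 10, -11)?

K

Compare squared distances (the ordering matches that of the actual distances):
|YC|² = 25 + 324 + 9 = 358
|YD|² = 0 + 441 + 361 = 802
|YE|² = 121 + 289 + 25 = 435
|YF|² = 361 + 361 + 49 = 771
|YG|² = 324 + 16 + 25 = 365
|YH|² = 4 + 64 + 49 = 117
|YJ|² = 81 + 81 + 169 = 331
|YK|² = 324 + 16 + 961 = 1301
|YL|² = 36 + 36 + 49 = 121
|YM|² = 256 + 49 + 9 = 314
|YN|² = 256 + 625 + 144 = 1025
The largest is to K.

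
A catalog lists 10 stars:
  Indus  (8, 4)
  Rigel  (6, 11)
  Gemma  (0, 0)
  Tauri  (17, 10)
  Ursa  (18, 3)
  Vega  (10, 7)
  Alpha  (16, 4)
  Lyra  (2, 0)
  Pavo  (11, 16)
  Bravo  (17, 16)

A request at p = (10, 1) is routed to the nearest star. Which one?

Indus

Compare squared distances (the ordering matches that of the actual distances):
d²(p, Indus) = 4 + 9 = 13
d²(p, Rigel) = 16 + 100 = 116
d²(p, Gemma) = 100 + 1 = 101
d²(p, Tauri) = 49 + 81 = 130
d²(p, Ursa) = 64 + 4 = 68
d²(p, Vega) = 0 + 36 = 36
d²(p, Alpha) = 36 + 9 = 45
d²(p, Lyra) = 64 + 1 = 65
d²(p, Pavo) = 1 + 225 = 226
d²(p, Bravo) = 49 + 225 = 274
The smallest is to Indus, so p lies in the Voronoi region of Indus.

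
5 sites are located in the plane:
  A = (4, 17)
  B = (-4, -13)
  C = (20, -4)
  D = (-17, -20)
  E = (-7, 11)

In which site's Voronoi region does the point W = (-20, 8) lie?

Compare squared distances (the ordering matches that of the actual distances):
|WA|² = (-20−4)² + (8−17)² = 576 + 81 = 657
|WB|² = (-20−(-4))² + (8−(-13))² = 256 + 441 = 697
|WC|² = (-20−20)² + (8−(-4))² = 1600 + 144 = 1744
|WD|² = (-20−(-17))² + (8−(-20))² = 9 + 784 = 793
|WE|² = (-20−(-7))² + (8−11)² = 169 + 9 = 178
E is nearest.

E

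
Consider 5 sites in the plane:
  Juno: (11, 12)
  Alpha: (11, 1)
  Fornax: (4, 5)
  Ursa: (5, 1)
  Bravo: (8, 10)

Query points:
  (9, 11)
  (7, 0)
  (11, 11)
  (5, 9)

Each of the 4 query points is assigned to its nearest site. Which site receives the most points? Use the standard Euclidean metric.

Bravo

(9, 11) — d² to each: Juno:5, Alpha:104, Fornax:61, Ursa:116, Bravo:2 → nearest is Bravo
(7, 0) — d² to each: Juno:160, Alpha:17, Fornax:34, Ursa:5, Bravo:101 → nearest is Ursa
(11, 11) — d² to each: Juno:1, Alpha:100, Fornax:85, Ursa:136, Bravo:10 → nearest is Juno
(5, 9) — d² to each: Juno:45, Alpha:100, Fornax:17, Ursa:64, Bravo:10 → nearest is Bravo
Tally — Juno:1, Ursa:1, Bravo:2. Bravo captures the most (2).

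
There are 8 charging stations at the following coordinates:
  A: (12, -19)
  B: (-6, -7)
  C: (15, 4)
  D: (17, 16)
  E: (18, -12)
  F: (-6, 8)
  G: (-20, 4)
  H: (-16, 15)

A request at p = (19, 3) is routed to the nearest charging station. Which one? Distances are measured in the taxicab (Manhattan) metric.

C

d(p,A) = |19−12| + |3−(-19)| = 7 + 22 = 29
d(p,B) = |19−(-6)| + |3−(-7)| = 25 + 10 = 35
d(p,C) = |19−15| + |3−4| = 4 + 1 = 5
d(p,D) = |19−17| + |3−16| = 2 + 13 = 15
d(p,E) = |19−18| + |3−(-12)| = 1 + 15 = 16
d(p,F) = |19−(-6)| + |3−8| = 25 + 5 = 30
d(p,G) = |19−(-20)| + |3−4| = 39 + 1 = 40
d(p,H) = |19−(-16)| + |3−15| = 35 + 12 = 47
The smallest is to C, so p lies in the Voronoi region of C.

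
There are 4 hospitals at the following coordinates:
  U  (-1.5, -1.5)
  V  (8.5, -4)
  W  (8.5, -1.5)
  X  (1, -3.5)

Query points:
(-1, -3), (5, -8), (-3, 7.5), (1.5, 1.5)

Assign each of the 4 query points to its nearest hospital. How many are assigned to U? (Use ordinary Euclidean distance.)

3

(-1, -3) — d² to each: U:2.5, V:91.25, W:92.5, X:4.25 → nearest is U
(5, -8) — d² to each: U:84.5, V:28.25, W:54.5, X:36.25 → nearest is V
(-3, 7.5) — d² to each: U:83.25, V:264.5, W:213.25, X:137 → nearest is U
(1.5, 1.5) — d² to each: U:18, V:79.25, W:58, X:25.25 → nearest is U
3 of the 4 points have U as nearest.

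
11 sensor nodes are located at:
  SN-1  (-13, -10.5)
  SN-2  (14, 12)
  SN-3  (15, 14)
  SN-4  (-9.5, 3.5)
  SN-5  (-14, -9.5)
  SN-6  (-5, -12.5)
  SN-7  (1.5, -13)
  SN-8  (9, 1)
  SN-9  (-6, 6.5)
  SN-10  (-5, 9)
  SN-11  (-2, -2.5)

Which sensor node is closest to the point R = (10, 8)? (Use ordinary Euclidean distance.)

Squared Euclidean distances:
d²(R, SN-1) = (10−(-13))² + (8−(-10.5))² = 529 + 342.25 = 871.25
d²(R, SN-2) = (10−14)² + (8−12)² = 16 + 16 = 32
d²(R, SN-3) = (10−15)² + (8−14)² = 25 + 36 = 61
d²(R, SN-4) = (10−(-9.5))² + (8−3.5)² = 380.25 + 20.25 = 400.5
d²(R, SN-5) = (10−(-14))² + (8−(-9.5))² = 576 + 306.25 = 882.25
d²(R, SN-6) = (10−(-5))² + (8−(-12.5))² = 225 + 420.25 = 645.25
d²(R, SN-7) = (10−1.5)² + (8−(-13))² = 72.25 + 441 = 513.25
d²(R, SN-8) = (10−9)² + (8−1)² = 1 + 49 = 50
d²(R, SN-9) = (10−(-6))² + (8−6.5)² = 256 + 2.25 = 258.25
d²(R, SN-10) = (10−(-5))² + (8−9)² = 225 + 1 = 226
d²(R, SN-11) = (10−(-2))² + (8−(-2.5))² = 144 + 110.25 = 254.25
The smallest is to SN-2, so R lies in the Voronoi region of SN-2.

SN-2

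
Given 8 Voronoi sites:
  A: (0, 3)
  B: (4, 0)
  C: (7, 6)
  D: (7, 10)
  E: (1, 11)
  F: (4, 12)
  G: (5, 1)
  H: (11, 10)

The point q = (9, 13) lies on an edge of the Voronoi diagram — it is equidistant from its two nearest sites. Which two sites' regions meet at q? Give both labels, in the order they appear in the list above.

D and H

Squared distances from q to each site:
|qA|² = 81 + 100 = 181
|qB|² = 25 + 169 = 194
|qC|² = 4 + 49 = 53
|qD|² = 4 + 9 = 13
|qE|² = 64 + 4 = 68
|qF|² = 25 + 1 = 26
|qG|² = 16 + 144 = 160
|qH|² = 4 + 9 = 13
q is equidistant from D and H (both at squared distance 13), and every other site is strictly farther — so q lies on the D–H Voronoi edge.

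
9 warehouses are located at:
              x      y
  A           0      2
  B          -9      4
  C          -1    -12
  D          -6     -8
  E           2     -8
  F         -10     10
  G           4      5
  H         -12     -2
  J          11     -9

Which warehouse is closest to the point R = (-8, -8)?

Squared Euclidean distances:
|RA|² = 64 + 100 = 164
|RB|² = 1 + 144 = 145
|RC|² = 49 + 16 = 65
|RD|² = 4 + 0 = 4
|RE|² = 100 + 0 = 100
|RF|² = 4 + 324 = 328
|RG|² = 144 + 169 = 313
|RH|² = 16 + 36 = 52
|RJ|² = 361 + 1 = 362
Minimum is at D.

D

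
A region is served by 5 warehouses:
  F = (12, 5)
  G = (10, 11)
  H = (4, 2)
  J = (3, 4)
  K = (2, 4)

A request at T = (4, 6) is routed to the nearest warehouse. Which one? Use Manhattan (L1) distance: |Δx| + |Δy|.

d(T,F) = |4−12| + |6−5| = 8 + 1 = 9
d(T,G) = |4−10| + |6−11| = 6 + 5 = 11
d(T,H) = |4−4| + |6−2| = 0 + 4 = 4
d(T,J) = |4−3| + |6−4| = 1 + 2 = 3
d(T,K) = |4−2| + |6−4| = 2 + 2 = 4
The smallest is to J, so T lies in the Voronoi region of J.

J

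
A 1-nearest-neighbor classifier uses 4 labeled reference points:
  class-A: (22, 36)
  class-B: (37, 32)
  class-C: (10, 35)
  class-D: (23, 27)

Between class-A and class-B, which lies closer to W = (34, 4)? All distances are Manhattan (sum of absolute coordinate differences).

d(W, class-A) = |34−22| + |4−36| = 12 + 32 = 44
d(W, class-B) = |34−37| + |4−32| = 3 + 28 = 31
44 > 31, so class-B is closer.

class-B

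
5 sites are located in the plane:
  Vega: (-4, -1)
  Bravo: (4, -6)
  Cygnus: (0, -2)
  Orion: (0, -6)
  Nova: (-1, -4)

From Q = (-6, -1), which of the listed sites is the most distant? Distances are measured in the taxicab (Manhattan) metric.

Bravo

d(Q, Vega) = |-6−(-4)| + |-1−(-1)| = 2 + 0 = 2
d(Q, Bravo) = |-6−4| + |-1−(-6)| = 10 + 5 = 15
d(Q, Cygnus) = |-6−0| + |-1−(-2)| = 6 + 1 = 7
d(Q, Orion) = |-6−0| + |-1−(-6)| = 6 + 5 = 11
d(Q, Nova) = |-6−(-1)| + |-1−(-4)| = 5 + 3 = 8
The largest is to Bravo.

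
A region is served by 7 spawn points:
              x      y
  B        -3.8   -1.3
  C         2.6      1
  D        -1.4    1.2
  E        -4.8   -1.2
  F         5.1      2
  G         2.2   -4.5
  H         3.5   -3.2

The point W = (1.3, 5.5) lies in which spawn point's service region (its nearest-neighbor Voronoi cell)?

C

Compare squared distances (the ordering matches that of the actual distances):
|WB|² = (1.3−(-3.8))² + (5.5−(-1.3))² = 26.01 + 46.24 = 72.25
|WC|² = (1.3−2.6)² + (5.5−1)² = 1.69 + 20.25 = 21.94
|WD|² = (1.3−(-1.4))² + (5.5−1.2)² = 7.29 + 18.49 = 25.78
|WE|² = (1.3−(-4.8))² + (5.5−(-1.2))² = 37.21 + 44.89 = 82.1
|WF|² = (1.3−5.1)² + (5.5−2)² = 14.44 + 12.25 = 26.69
|WG|² = (1.3−2.2)² + (5.5−(-4.5))² = 0.81 + 100 = 100.81
|WH|² = (1.3−3.5)² + (5.5−(-3.2))² = 4.84 + 75.69 = 80.53
C is nearest.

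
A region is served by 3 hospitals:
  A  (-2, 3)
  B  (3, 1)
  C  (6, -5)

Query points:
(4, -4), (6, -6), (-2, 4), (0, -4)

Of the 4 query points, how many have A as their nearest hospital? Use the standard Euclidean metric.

1

(4, -4) — d² to each: A:85, B:26, C:5 → nearest is C
(6, -6) — d² to each: A:145, B:58, C:1 → nearest is C
(-2, 4) — d² to each: A:1, B:34, C:145 → nearest is A
(0, -4) — d² to each: A:53, B:34, C:37 → nearest is B
1 of the 4 points has A as nearest.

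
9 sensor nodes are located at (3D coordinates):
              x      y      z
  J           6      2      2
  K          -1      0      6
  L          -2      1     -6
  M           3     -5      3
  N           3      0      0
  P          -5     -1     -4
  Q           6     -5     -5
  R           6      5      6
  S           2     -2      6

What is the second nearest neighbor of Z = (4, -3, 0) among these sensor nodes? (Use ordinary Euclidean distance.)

M

Squared Euclidean distances:
|ZJ|² = 4 + 25 + 4 = 33
|ZK|² = 25 + 9 + 36 = 70
|ZL|² = 36 + 16 + 36 = 88
|ZM|² = 1 + 4 + 9 = 14
|ZN|² = 1 + 9 + 0 = 10
|ZP|² = 81 + 4 + 16 = 101
|ZQ|² = 4 + 4 + 25 = 33
|ZR|² = 4 + 64 + 36 = 104
|ZS|² = 4 + 1 + 36 = 41
Sorted ascending: N, M, J, … — the second-nearest is M.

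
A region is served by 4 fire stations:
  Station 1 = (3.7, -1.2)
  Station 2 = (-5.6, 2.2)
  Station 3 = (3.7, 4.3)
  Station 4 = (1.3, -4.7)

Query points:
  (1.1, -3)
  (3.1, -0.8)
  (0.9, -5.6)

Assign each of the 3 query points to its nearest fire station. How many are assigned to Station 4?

(1.1, -3) — d² to each: Station 1:10, Station 2:71.93, Station 3:60.05, Station 4:2.93 → nearest is Station 4
(3.1, -0.8) — d² to each: Station 1:0.52, Station 2:84.69, Station 3:26.37, Station 4:18.45 → nearest is Station 1
(0.9, -5.6) — d² to each: Station 1:27.2, Station 2:103.09, Station 3:105.85, Station 4:0.97 → nearest is Station 4
2 of the 3 points have Station 4 as nearest.

2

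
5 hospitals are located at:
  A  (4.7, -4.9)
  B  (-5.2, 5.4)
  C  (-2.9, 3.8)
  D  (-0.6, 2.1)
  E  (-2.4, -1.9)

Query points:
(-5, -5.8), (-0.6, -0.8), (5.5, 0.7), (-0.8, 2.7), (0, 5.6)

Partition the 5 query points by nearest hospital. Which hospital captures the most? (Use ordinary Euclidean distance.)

E

(-5, -5.8) — d² to each: A:94.9, B:125.48, C:96.57, D:81.77, E:21.97 → nearest is E
(-0.6, -0.8) — d² to each: A:44.9, B:59.6, C:26.45, D:8.41, E:4.45 → nearest is E
(5.5, 0.7) — d² to each: A:32, B:136.58, C:80.17, D:39.17, E:69.17 → nearest is A
(-0.8, 2.7) — d² to each: A:88.01, B:26.65, C:5.62, D:0.4, E:23.72 → nearest is D
(0, 5.6) — d² to each: A:132.34, B:27.08, C:11.65, D:12.61, E:62.01 → nearest is C
Tally — A:1, C:1, D:1, E:2. E captures the most (2).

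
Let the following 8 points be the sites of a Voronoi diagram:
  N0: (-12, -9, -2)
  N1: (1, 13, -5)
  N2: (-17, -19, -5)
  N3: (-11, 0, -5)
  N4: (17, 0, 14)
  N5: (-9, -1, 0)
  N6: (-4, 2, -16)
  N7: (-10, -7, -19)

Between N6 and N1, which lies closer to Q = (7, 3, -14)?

N6

Compare squared distances:
|QN6|² = (7−(-4))² + (3−2)² + (-14−(-16))² = 121 + 1 + 4 = 126
|QN1|² = (7−1)² + (3−13)² + (-14−(-5))² = 36 + 100 + 81 = 217
126 < 217, so N6 is closer.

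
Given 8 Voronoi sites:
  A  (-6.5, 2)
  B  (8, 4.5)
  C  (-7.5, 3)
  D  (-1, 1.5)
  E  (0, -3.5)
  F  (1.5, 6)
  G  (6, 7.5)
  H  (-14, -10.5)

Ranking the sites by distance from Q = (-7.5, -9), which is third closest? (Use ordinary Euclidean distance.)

A

Squared Euclidean distances:
|QA|² = (-7.5−(-6.5))² + (-9−2)² = 1 + 121 = 122
|QB|² = (-7.5−8)² + (-9−4.5)² = 240.25 + 182.25 = 422.5
|QC|² = (-7.5−(-7.5))² + (-9−3)² = 0 + 144 = 144
|QD|² = (-7.5−(-1))² + (-9−1.5)² = 42.25 + 110.25 = 152.5
|QE|² = (-7.5−0)² + (-9−(-3.5))² = 56.25 + 30.25 = 86.5
|QF|² = (-7.5−1.5)² + (-9−6)² = 81 + 225 = 306
|QG|² = (-7.5−6)² + (-9−7.5)² = 182.25 + 272.25 = 454.5
|QH|² = (-7.5−(-14))² + (-9−(-10.5))² = 42.25 + 2.25 = 44.5
Sorted ascending: H, E, A, C, … — the third-nearest is A.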